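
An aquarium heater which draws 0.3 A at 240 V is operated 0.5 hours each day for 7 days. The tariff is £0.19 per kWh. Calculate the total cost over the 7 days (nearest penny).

£0.05

Power = 0.3 A × 240 V = 72 W = 0.072 kW
Runtime = 0.5 h/day × 7 days = 3.5 h
Energy = 0.072 kW × 3.5 h = 0.252 kWh
Cost = 0.252 kWh × £0.19/kWh = £0.05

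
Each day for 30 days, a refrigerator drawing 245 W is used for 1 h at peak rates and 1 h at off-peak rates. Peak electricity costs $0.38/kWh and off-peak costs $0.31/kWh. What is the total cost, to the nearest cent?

Peak energy = 0.245 kW × 1 h × 30 = 7.35 kWh
Off-peak energy = 0.245 kW × 1 h × 30 = 7.35 kWh
Cost = 7.35 × $0.38 + 7.35 × $0.31 = $2.793 + $2.2785 = $5.07

$5.07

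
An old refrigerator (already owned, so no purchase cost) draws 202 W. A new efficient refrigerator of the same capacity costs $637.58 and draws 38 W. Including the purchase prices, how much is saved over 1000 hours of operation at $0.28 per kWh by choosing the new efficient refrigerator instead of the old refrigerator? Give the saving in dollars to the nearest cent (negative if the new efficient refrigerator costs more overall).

old refrigerator: $0.00 + (202/1000) kW × 1000 h × $0.28 = $0.00 + $56.56 = $56.56
new efficient refrigerator: $637.58 + (38/1000) kW × 1000 h × $0.28 = $637.58 + $10.64 = $648.22
Saving = $56.56 − $648.22 = −$591.66

-$591.66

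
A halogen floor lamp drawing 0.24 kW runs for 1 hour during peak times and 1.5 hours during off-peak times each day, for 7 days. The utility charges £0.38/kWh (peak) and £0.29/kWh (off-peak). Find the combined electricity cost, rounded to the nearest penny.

Peak energy = 0.24 kW × 1 h × 7 = 1.68 kWh
Off-peak energy = 0.24 kW × 1.5 h × 7 = 2.52 kWh
Cost = 1.68 × £0.38 + 2.52 × £0.29 = £0.6384 + £0.7308 = £1.37

£1.37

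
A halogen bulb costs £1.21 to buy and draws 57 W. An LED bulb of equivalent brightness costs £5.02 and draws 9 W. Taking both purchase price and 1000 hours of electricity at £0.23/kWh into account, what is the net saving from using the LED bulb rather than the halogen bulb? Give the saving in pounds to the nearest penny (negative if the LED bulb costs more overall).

halogen bulb: £1.21 + (57/1000) kW × 1000 h × £0.23 = £1.21 + £13.11 = £14.32
LED bulb: £5.02 + (9/1000) kW × 1000 h × £0.23 = £5.02 + £2.07 = £7.09
Saving = £14.32 − £7.09 = £7.23

£7.23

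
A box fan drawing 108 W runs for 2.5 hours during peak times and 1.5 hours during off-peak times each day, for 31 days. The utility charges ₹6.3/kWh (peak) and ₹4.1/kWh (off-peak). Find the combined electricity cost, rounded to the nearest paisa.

₹73.32

Peak energy = 0.108 kW × 2.5 h × 31 = 8.37 kWh
Off-peak energy = 0.108 kW × 1.5 h × 31 = 5.022 kWh
Cost = 8.37 × ₹6.3 + 5.022 × ₹4.1 = ₹52.731 + ₹20.5902 = ₹73.32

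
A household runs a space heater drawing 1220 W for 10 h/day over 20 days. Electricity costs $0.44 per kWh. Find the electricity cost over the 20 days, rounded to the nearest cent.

Runtime = 10 h/day × 20 days = 200 h
Energy = 1.22 kW × 200 h = 244 kWh
Cost = 244 kWh × $0.44/kWh = $107.36

$107.36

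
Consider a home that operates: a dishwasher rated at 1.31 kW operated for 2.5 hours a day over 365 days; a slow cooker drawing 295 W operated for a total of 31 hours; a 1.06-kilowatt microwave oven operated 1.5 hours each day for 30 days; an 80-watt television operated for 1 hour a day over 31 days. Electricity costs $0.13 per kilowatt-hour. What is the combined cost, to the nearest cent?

$163.11

dishwasher: Runtime = 2.5 h/day × 365 days = 912.5 h
dishwasher: 1.31 kW × 912.5 h = 1195.375 kWh
slow cooker: 0.295 kW × 31 h = 9.145 kWh
microwave oven: Runtime = 1.5 h/day × 30 days = 45 h
microwave oven: 1.06 kW × 45 h = 47.7 kWh
television: Runtime = 1 h/day × 31 days = 31 h
television: 0.08 kW × 31 h = 2.48 kWh
Total energy = 1254.7 kWh
Cost = 1254.7 × $0.13 = $163.11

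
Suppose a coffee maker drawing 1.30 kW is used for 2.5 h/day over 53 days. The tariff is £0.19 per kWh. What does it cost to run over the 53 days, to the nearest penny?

£32.73

Runtime = 2.5 h/day × 53 days = 132.5 h
Energy = 1.3 kW × 132.5 h = 172.25 kWh
Cost = 172.25 kWh × £0.19/kWh = £32.73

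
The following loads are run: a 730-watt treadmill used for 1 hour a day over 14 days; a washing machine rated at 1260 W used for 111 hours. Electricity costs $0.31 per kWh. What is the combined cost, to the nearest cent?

$46.52

treadmill: Runtime = 1 h/day × 14 days = 14 h
treadmill: 0.73 kW × 14 h = 10.22 kWh
washing machine: 1.26 kW × 111 h = 139.86 kWh
Total energy = 150.08 kWh
Cost = 150.08 × $0.31 = $46.52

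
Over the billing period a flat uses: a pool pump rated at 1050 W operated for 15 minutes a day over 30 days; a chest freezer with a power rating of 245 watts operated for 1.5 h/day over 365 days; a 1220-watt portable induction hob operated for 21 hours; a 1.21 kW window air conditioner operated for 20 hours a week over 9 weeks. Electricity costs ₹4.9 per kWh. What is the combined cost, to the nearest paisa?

₹1888.62

pool pump: Runtime = 15 min × 30 = 450 min = 7.5 h
pool pump: 1.05 kW × 7.5 h = 7.875 kWh
chest freezer: Runtime = 1.5 h/day × 365 days = 547.5 h
chest freezer: 0.245 kW × 547.5 h = 134.1375 kWh
portable induction hob: 1.22 kW × 21 h = 25.62 kWh
window air conditioner: Runtime = 20 h/week × 9 weeks = 180 h
window air conditioner: 1.21 kW × 180 h = 217.8 kWh
Total energy = 385.4325 kWh
Cost = 385.4325 × ₹4.9 = ₹1888.62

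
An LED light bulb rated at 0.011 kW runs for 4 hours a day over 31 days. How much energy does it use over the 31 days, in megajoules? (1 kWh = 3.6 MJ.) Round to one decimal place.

Runtime = 4 h/day × 31 days = 124 h
Energy = 0.011 kW × 124 h = 1.364 kWh
= 1.364 × 3.6 MJ = 4.9 MJ

4.9 MJ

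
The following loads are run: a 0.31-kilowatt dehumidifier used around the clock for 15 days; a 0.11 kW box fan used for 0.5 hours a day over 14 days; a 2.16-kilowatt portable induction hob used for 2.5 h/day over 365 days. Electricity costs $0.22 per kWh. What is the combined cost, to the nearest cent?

dehumidifier: Runtime = 24 h × 15 = 360 h
dehumidifier: 0.31 kW × 360 h = 111.6 kWh
box fan: Runtime = 0.5 h/day × 14 days = 7 h
box fan: 0.11 kW × 7 h = 0.77 kWh
portable induction hob: Runtime = 2.5 h/day × 365 days = 912.5 h
portable induction hob: 2.16 kW × 912.5 h = 1971 kWh
Total energy = 2083.37 kWh
Cost = 2083.37 × $0.22 = $458.34

$458.34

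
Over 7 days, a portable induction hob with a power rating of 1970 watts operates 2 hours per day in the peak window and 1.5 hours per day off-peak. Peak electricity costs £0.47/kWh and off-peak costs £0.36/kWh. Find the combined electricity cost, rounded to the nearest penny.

£20.41

Peak energy = 1.97 kW × 2 h × 7 = 27.58 kWh
Off-peak energy = 1.97 kW × 1.5 h × 7 = 20.685 kWh
Cost = 27.58 × £0.47 + 20.685 × £0.36 = £12.9626 + £7.4466 = £20.41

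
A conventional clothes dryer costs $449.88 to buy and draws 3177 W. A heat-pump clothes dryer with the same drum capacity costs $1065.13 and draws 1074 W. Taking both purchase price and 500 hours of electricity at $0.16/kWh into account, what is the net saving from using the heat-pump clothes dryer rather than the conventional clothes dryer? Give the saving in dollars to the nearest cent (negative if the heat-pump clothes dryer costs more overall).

-$447.01

conventional clothes dryer: $449.88 + (3177/1000) kW × 500 h × $0.16 = $449.88 + $254.16 = $704.04
heat-pump clothes dryer: $1065.13 + (1074/1000) kW × 500 h × $0.16 = $1065.13 + $85.92 = $1151.05
Saving = $704.04 − $1151.05 = −$447.01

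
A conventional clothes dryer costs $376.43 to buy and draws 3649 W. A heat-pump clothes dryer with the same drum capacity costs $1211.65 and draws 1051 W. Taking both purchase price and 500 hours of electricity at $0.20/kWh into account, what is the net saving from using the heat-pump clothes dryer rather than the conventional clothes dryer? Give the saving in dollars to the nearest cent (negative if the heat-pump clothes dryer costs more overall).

-$575.42

conventional clothes dryer: $376.43 + (3649/1000) kW × 500 h × $0.20 = $376.43 + $364.9 = $741.33
heat-pump clothes dryer: $1211.65 + (1051/1000) kW × 500 h × $0.20 = $1211.65 + $105.1 = $1316.75
Saving = $741.33 − $1316.75 = −$575.42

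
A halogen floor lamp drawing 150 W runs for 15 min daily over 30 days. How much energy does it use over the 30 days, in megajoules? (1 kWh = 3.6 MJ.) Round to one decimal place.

Runtime = 15 min × 30 = 450 min = 7.5 h
Energy = 0.15 kW × 7.5 h = 1.125 kWh
= 1.125 × 3.6 MJ = 4.1 MJ

4.1 MJ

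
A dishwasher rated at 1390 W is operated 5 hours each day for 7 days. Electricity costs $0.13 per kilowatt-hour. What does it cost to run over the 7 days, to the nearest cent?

Runtime = 5 h/day × 7 days = 35 h
Energy = 1.39 kW × 35 h = 48.65 kWh
Cost = 48.65 kWh × $0.13/kWh = $6.32

$6.32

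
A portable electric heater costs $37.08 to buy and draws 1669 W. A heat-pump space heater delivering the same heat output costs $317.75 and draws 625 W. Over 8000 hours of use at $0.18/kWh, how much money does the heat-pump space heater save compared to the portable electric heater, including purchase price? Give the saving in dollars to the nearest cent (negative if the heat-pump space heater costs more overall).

$1222.69

portable electric heater: $37.08 + (1669/1000) kW × 8000 h × $0.18 = $37.08 + $2403.36 = $2440.44
heat-pump space heater: $317.75 + (625/1000) kW × 8000 h × $0.18 = $317.75 + $900 = $1217.75
Saving = $2440.44 − $1217.75 = $1222.69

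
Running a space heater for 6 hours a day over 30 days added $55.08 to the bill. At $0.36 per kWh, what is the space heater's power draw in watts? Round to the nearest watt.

850 W

Energy = $55.08 ÷ $0.36/kWh = 153 kWh
Runtime = 6 h/day × 30 days = 180 h
Power = 153 kWh ÷ 180 h = 0.85 kW = 850 W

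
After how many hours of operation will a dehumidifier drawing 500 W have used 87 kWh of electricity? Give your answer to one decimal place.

174.0 h

Hours = 87 kWh ÷ 0.5 kW = 174.0 h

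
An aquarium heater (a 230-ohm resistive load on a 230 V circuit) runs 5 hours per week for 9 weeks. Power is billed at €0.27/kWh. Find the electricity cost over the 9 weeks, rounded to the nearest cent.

€2.79

Power = V²/R = 230²/230 = 230 W = 0.23 kW
Runtime = 5 h/week × 9 weeks = 45 h
Energy = 0.23 kW × 45 h = 10.35 kWh
Cost = 10.35 kWh × €0.27/kWh = €2.79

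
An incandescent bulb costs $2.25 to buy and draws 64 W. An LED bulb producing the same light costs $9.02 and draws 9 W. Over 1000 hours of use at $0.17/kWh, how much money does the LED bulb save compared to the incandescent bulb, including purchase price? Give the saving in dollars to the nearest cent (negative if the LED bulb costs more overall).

incandescent bulb: $2.25 + (64/1000) kW × 1000 h × $0.17 = $2.25 + $10.88 = $13.13
LED bulb: $9.02 + (9/1000) kW × 1000 h × $0.17 = $9.02 + $1.53 = $10.55
Saving = $13.13 − $10.55 = $2.58

$2.58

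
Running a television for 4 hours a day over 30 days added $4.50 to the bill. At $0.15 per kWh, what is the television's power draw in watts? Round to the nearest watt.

Energy = $4.50 ÷ $0.15/kWh = 30 kWh
Runtime = 4 h/day × 30 days = 120 h
Power = 30 kWh ÷ 120 h = 0.25 kW = 250 W

250 W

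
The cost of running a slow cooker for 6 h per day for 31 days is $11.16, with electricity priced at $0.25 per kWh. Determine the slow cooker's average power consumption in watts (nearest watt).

240 W

Energy = $11.16 ÷ $0.25/kWh = 44.64 kWh
Runtime = 6 h/day × 31 days = 186 h
Power = 44.64 kWh ÷ 186 h = 0.24 kW = 240 W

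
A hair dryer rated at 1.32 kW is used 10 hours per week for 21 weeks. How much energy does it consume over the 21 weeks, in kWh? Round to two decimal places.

277.20 kWh

Runtime = 10 h/week × 21 weeks = 210 h
Energy = 1.32 kW × 210 h = 277.2 kWh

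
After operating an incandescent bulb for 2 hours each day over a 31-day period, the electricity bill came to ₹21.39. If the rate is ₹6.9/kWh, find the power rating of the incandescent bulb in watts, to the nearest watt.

Energy = ₹21.39 ÷ ₹6.9/kWh = 3.1 kWh
Runtime = 2 h/day × 31 days = 62 h
Power = 3.1 kWh ÷ 62 h = 0.05 kW = 50 W

50 W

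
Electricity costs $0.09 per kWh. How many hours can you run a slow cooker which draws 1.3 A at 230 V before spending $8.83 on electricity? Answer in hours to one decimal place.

328.1 h

Power = 1.3 A × 230 V = 299 W = 0.299 kW
Energy available = $8.83 ÷ $0.09/kWh = 98.1111 kWh
Hours = 98.1111 kWh ÷ 0.299 kW = 328.1 h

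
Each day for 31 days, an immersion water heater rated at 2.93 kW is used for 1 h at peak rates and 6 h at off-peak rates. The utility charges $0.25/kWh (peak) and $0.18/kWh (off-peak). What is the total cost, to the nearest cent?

Peak energy = 2.93 kW × 1 h × 31 = 90.83 kWh
Off-peak energy = 2.93 kW × 6 h × 31 = 544.98 kWh
Cost = 90.83 × $0.25 + 544.98 × $0.18 = $22.7075 + $98.0964 = $120.80

$120.80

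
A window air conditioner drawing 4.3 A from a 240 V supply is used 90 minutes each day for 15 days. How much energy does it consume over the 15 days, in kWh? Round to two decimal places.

Power = 4.3 A × 240 V = 1032 W = 1.032 kW
Runtime = 90 min × 15 = 1350 min = 22.5 h
Energy = 1.032 kW × 22.5 h = 23.22 kWh

23.22 kWh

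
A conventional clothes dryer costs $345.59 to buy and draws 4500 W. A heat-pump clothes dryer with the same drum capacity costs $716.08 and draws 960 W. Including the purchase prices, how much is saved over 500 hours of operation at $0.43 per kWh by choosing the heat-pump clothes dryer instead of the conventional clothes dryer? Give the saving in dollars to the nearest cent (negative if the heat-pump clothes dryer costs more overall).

conventional clothes dryer: $345.59 + (4500/1000) kW × 500 h × $0.43 = $345.59 + $967.5 = $1313.09
heat-pump clothes dryer: $716.08 + (960/1000) kW × 500 h × $0.43 = $716.08 + $206.4 = $922.48
Saving = $1313.09 − $922.48 = $390.61

$390.61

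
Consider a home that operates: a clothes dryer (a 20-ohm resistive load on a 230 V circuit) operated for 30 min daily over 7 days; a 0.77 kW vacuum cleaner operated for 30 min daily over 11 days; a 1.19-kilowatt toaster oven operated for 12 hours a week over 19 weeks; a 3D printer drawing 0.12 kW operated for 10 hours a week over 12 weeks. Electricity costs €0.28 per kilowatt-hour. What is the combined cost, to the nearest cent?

€83.78

clothes dryer: Power = V²/R = 230²/20 = 2645 W = 2.645 kW
clothes dryer: Runtime = 30 min × 7 = 210 min = 3.5 h
clothes dryer: 2.645 kW × 3.5 h = 9.2575 kWh
vacuum cleaner: Runtime = 30 min × 11 = 330 min = 5.5 h
vacuum cleaner: 0.77 kW × 5.5 h = 4.235 kWh
toaster oven: Runtime = 12 h/week × 19 weeks = 228 h
toaster oven: 1.19 kW × 228 h = 271.32 kWh
3D printer: Runtime = 10 h/week × 12 weeks = 120 h
3D printer: 0.12 kW × 120 h = 14.4 kWh
Total energy = 299.2125 kWh
Cost = 299.2125 × €0.28 = €83.78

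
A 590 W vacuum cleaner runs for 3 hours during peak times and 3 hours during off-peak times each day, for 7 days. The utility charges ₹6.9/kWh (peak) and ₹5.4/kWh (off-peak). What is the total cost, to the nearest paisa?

Peak energy = 0.59 kW × 3 h × 7 = 12.39 kWh
Off-peak energy = 0.59 kW × 3 h × 7 = 12.39 kWh
Cost = 12.39 × ₹6.9 + 12.39 × ₹5.4 = ₹85.491 + ₹66.906 = ₹152.40

₹152.40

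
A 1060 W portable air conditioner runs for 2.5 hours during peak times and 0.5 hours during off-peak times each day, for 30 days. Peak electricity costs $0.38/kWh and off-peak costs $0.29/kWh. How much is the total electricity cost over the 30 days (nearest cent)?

$34.82

Peak energy = 1.06 kW × 2.5 h × 30 = 79.5 kWh
Off-peak energy = 1.06 kW × 0.5 h × 30 = 15.9 kWh
Cost = 79.5 × $0.38 + 15.9 × $0.29 = $30.21 + $4.611 = $34.82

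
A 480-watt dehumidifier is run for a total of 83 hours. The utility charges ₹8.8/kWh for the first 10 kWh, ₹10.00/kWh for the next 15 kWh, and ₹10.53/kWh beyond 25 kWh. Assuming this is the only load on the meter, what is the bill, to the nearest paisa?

₹394.27

Energy = 0.48 kW × 83 h = 39.84 kWh
Tier 1 (0–10 kWh): 10 × ₹8.8 = ₹88
Tier 2 (10–25 kWh): 15 × ₹10.00 = ₹150
Above 25 kWh: 14.84 × ₹10.53 = ₹156.2652
Bill = ₹394.27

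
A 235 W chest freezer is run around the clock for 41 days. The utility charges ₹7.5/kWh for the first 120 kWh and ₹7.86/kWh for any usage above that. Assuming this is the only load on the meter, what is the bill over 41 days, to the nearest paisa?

Runtime = 24 h × 41 = 984 h
Energy = 0.235 kW × 984 h = 231.24 kWh
Tier 1 (0–120 kWh): 120 × ₹7.5 = ₹900
Above 120 kWh: 111.24 × ₹7.86 = ₹874.3464
Bill = ₹1774.35

₹1774.35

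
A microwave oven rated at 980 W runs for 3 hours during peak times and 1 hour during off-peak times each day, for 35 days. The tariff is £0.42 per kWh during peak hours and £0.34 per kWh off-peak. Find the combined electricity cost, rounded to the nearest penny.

£54.88

Peak energy = 0.98 kW × 3 h × 35 = 102.9 kWh
Off-peak energy = 0.98 kW × 1 h × 35 = 34.3 kWh
Cost = 102.9 × £0.42 + 34.3 × £0.34 = £43.218 + £11.662 = £54.88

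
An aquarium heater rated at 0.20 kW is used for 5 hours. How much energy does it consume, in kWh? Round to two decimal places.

Energy = 0.2 kW × 5 h = 1 kWh

1.00 kWh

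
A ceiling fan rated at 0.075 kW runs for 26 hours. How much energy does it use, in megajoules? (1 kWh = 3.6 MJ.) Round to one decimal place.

7.0 MJ

Energy = 0.075 kW × 26 h = 1.95 kWh
= 1.95 × 3.6 MJ = 7.0 MJ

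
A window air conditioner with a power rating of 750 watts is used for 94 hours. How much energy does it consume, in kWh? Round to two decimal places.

70.50 kWh

Energy = 0.75 kW × 94 h = 70.5 kWh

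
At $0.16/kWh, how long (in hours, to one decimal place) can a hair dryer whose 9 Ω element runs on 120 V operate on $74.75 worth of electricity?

Power = V²/R = 120²/9 = 1600 W = 1.6 kW
Energy available = $74.75 ÷ $0.16/kWh = 467.1875 kWh
Hours = 467.1875 kWh ÷ 1.6 kW = 292.0 h

292.0 h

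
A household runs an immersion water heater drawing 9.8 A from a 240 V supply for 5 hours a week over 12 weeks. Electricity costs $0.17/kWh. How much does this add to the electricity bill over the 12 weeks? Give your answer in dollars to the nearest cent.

Power = 9.8 A × 240 V = 2352 W = 2.352 kW
Runtime = 5 h/week × 12 weeks = 60 h
Energy = 2.352 kW × 60 h = 141.12 kWh
Cost = 141.12 kWh × $0.17/kWh = $23.99

$23.99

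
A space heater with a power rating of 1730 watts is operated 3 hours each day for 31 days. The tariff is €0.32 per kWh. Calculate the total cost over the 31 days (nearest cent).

Runtime = 3 h/day × 31 days = 93 h
Energy = 1.73 kW × 93 h = 160.89 kWh
Cost = 160.89 kWh × €0.32/kWh = €51.48

€51.48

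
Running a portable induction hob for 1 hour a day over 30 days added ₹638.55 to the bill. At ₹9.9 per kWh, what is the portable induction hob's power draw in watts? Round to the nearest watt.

Energy = ₹638.55 ÷ ₹9.9/kWh = 64.5 kWh
Runtime = 1 h/day × 30 days = 30 h
Power = 64.5 kWh ÷ 30 h = 2.15 kW = 2150 W

2150 W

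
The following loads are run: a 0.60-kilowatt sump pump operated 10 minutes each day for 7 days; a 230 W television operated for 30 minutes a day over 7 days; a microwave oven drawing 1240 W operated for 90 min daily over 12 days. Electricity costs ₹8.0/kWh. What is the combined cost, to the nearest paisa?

₹190.60

sump pump: Runtime = 10 min × 7 = 70 min = 1.166666… h
sump pump: 0.6 kW × 1.166666… h = 0.7 kWh
television: Runtime = 30 min × 7 = 210 min = 3.5 h
television: 0.23 kW × 3.5 h = 0.805 kWh
microwave oven: Runtime = 90 min × 12 = 1080 min = 18 h
microwave oven: 1.24 kW × 18 h = 22.32 kWh
Total energy = 23.825 kWh
Cost = 23.825 × ₹8.0 = ₹190.60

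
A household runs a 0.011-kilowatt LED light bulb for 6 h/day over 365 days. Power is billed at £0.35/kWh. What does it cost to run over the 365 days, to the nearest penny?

Runtime = 6 h/day × 365 days = 2190 h
Energy = 0.011 kW × 2190 h = 24.09 kWh
Cost = 24.09 kWh × £0.35/kWh = £8.43

£8.43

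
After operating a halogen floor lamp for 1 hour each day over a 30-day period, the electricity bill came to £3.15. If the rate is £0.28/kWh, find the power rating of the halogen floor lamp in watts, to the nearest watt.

375 W

Energy = £3.15 ÷ £0.28/kWh = 11.25 kWh
Runtime = 1 h/day × 30 days = 30 h
Power = 11.25 kWh ÷ 30 h = 0.375 kW = 375 W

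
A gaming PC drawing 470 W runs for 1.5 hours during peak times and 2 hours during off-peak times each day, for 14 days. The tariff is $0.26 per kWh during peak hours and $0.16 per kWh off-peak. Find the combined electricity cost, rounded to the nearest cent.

$4.67

Peak energy = 0.47 kW × 1.5 h × 14 = 9.87 kWh
Off-peak energy = 0.47 kW × 2 h × 14 = 13.16 kWh
Cost = 9.87 × $0.26 + 13.16 × $0.16 = $2.5662 + $2.1056 = $4.67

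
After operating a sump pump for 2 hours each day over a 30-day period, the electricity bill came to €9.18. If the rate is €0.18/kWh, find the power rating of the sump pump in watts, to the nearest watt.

850 W

Energy = €9.18 ÷ €0.18/kWh = 51 kWh
Runtime = 2 h/day × 30 days = 60 h
Power = 51 kWh ÷ 60 h = 0.85 kW = 850 W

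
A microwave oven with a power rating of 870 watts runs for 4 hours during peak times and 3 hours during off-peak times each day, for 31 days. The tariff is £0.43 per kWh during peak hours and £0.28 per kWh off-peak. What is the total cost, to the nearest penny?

Peak energy = 0.87 kW × 4 h × 31 = 107.88 kWh
Off-peak energy = 0.87 kW × 3 h × 31 = 80.91 kWh
Cost = 107.88 × £0.43 + 80.91 × £0.28 = £46.3884 + £22.6548 = £69.04

£69.04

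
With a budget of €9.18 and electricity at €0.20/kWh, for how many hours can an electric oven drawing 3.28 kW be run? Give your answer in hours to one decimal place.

14.0 h

Energy available = €9.18 ÷ €0.20/kWh = 45.9 kWh
Hours = 45.9 kWh ÷ 3.28 kW = 14.0 h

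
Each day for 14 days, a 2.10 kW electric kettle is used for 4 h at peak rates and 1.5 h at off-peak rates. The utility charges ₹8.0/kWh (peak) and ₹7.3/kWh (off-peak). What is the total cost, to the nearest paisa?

Peak energy = 2.1 kW × 4 h × 14 = 117.6 kWh
Off-peak energy = 2.1 kW × 1.5 h × 14 = 44.1 kWh
Cost = 117.6 × ₹8.0 + 44.1 × ₹7.3 = ₹940.8 + ₹321.93 = ₹1262.73

₹1262.73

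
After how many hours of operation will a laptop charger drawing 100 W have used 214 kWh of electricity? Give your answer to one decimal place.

2140.0 h

Hours = 214 kWh ÷ 0.1 kW = 2140.0 h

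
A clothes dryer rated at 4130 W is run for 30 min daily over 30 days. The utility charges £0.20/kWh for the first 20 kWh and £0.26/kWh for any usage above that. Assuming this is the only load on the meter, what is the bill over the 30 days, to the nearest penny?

Runtime = 30 min × 30 = 900 min = 15 h
Energy = 4.13 kW × 15 h = 61.95 kWh
Tier 1 (0–20 kWh): 20 × £0.20 = £4
Above 20 kWh: 41.95 × £0.26 = £10.907
Bill = £14.91

£14.91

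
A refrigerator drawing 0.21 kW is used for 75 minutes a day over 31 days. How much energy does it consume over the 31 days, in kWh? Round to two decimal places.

8.14 kWh

Runtime = 75 min × 31 = 2325 min = 38.75 h
Energy = 0.21 kW × 38.75 h = 8.1375 kWh ≈ 8.14 kWh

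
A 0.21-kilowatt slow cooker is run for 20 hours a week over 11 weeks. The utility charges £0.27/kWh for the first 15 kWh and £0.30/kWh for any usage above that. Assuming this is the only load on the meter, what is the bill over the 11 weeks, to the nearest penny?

£13.41

Runtime = 20 h/week × 11 weeks = 220 h
Energy = 0.21 kW × 220 h = 46.2 kWh
Tier 1 (0–15 kWh): 15 × £0.27 = £4.05
Above 15 kWh: 31.2 × £0.30 = £9.36
Bill = £13.41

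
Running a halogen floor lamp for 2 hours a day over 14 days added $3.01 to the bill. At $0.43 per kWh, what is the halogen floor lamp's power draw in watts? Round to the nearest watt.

Energy = $3.01 ÷ $0.43/kWh = 7 kWh
Runtime = 2 h/day × 14 days = 28 h
Power = 7 kWh ÷ 28 h = 0.25 kW = 250 W

250 W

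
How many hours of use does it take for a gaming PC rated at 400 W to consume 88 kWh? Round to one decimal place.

Hours = 88 kWh ÷ 0.4 kW = 220.0 h

220.0 h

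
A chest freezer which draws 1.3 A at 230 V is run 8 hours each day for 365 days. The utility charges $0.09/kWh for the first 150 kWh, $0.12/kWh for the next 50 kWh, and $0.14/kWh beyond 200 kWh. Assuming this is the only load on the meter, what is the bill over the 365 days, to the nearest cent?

Power = 1.3 A × 230 V = 299 W = 0.299 kW
Runtime = 8 h/day × 365 days = 2920 h
Energy = 0.299 kW × 2920 h = 873.08 kWh
Tier 1 (0–150 kWh): 150 × $0.09 = $13.5
Tier 2 (150–200 kWh): 50 × $0.12 = $6
Above 200 kWh: 673.08 × $0.14 = $94.2312
Bill = $113.73

$113.73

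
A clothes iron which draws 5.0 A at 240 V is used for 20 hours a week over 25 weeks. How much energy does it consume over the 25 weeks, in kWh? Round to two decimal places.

Power = 5.0 A × 240 V = 1200 W = 1.2 kW
Runtime = 20 h/week × 25 weeks = 500 h
Energy = 1.2 kW × 500 h = 600 kWh

600.00 kWh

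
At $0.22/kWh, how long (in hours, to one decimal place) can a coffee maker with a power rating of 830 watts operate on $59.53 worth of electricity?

Energy available = $59.53 ÷ $0.22/kWh = 270.5909 kWh
Hours = 270.5909 kWh ÷ 0.83 kW = 326.0 h

326.0 h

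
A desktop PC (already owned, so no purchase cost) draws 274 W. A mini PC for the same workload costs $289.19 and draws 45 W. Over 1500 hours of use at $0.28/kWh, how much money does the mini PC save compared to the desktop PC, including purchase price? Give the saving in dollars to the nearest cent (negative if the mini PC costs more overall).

-$193.01

desktop PC: $0.00 + (274/1000) kW × 1500 h × $0.28 = $0.00 + $115.08 = $115.08
mini PC: $289.19 + (45/1000) kW × 1500 h × $0.28 = $289.19 + $18.9 = $308.09
Saving = $115.08 − $308.09 = −$193.01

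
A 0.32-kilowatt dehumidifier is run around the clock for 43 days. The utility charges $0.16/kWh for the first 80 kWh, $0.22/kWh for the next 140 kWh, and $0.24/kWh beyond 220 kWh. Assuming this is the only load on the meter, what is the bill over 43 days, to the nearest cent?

$70.06

Runtime = 24 h × 43 = 1032 h
Energy = 0.32 kW × 1032 h = 330.24 kWh
Tier 1 (0–80 kWh): 80 × $0.16 = $12.8
Tier 2 (80–220 kWh): 140 × $0.22 = $30.8
Above 220 kWh: 110.24 × $0.24 = $26.4576
Bill = $70.06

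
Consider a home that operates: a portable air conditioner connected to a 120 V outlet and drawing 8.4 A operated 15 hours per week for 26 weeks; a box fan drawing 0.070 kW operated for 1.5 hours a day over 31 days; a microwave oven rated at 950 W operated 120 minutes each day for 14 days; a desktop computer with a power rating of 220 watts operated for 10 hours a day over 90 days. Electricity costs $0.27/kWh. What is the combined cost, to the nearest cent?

$167.66

portable air conditioner: Power = 8.4 A × 120 V = 1008 W = 1.008 kW
portable air conditioner: Runtime = 15 h/week × 26 weeks = 390 h
portable air conditioner: 1.008 kW × 390 h = 393.12 kWh
box fan: Runtime = 1.5 h/day × 31 days = 46.5 h
box fan: 0.07 kW × 46.5 h = 3.255 kWh
microwave oven: Runtime = 120 min × 14 = 1680 min = 28 h
microwave oven: 0.95 kW × 28 h = 26.6 kWh
desktop computer: Runtime = 10 h/day × 90 days = 900 h
desktop computer: 0.22 kW × 900 h = 198 kWh
Total energy = 620.975 kWh
Cost = 620.975 × $0.27 = $167.66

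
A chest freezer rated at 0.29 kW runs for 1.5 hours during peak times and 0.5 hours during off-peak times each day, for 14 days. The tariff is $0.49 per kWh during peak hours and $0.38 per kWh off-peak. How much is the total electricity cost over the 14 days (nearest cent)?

Peak energy = 0.29 kW × 1.5 h × 14 = 6.09 kWh
Off-peak energy = 0.29 kW × 0.5 h × 14 = 2.03 kWh
Cost = 6.09 × $0.49 + 2.03 × $0.38 = $2.9841 + $0.7714 = $3.76

$3.76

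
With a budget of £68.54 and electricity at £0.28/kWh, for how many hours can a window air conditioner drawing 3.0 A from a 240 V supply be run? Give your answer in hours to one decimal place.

Power = 3.0 A × 240 V = 720 W = 0.72 kW
Energy available = £68.54 ÷ £0.28/kWh = 244.7857 kWh
Hours = 244.7857 kWh ÷ 0.72 kW = 340.0 h

340.0 h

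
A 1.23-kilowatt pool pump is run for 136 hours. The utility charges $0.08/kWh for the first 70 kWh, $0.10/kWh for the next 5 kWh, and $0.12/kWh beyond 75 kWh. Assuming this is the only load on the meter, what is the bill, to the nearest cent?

$17.17

Energy = 1.23 kW × 136 h = 167.28 kWh
Tier 1 (0–70 kWh): 70 × $0.08 = $5.6
Tier 2 (70–75 kWh): 5 × $0.10 = $0.5
Above 75 kWh: 92.28 × $0.12 = $11.0736
Bill = $17.17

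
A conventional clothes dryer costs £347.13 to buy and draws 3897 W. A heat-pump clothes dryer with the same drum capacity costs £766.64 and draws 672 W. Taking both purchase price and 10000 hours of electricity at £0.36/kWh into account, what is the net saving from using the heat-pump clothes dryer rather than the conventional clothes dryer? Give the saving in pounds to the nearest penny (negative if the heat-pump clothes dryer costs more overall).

conventional clothes dryer: £347.13 + (3897/1000) kW × 10000 h × £0.36 = £347.13 + £14029.2 = £14376.33
heat-pump clothes dryer: £766.64 + (672/1000) kW × 10000 h × £0.36 = £766.64 + £2419.2 = £3185.84
Saving = £14376.33 − £3185.84 = £11190.49

£11190.49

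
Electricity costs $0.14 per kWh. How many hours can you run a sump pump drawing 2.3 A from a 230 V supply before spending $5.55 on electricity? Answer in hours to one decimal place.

Power = 2.3 A × 230 V = 529 W = 0.529 kW
Energy available = $5.55 ÷ $0.14/kWh = 39.6429 kWh
Hours = 39.6429 kWh ÷ 0.529 kW = 74.9 h

74.9 h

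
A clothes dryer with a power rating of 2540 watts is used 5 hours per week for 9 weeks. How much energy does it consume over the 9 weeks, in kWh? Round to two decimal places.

Runtime = 5 h/week × 9 weeks = 45 h
Energy = 2.54 kW × 45 h = 114.3 kWh

114.30 kWh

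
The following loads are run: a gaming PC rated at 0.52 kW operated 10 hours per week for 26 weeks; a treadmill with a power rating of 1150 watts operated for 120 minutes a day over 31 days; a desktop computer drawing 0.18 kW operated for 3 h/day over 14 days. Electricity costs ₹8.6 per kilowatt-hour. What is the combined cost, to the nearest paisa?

₹1840.92

gaming PC: Runtime = 10 h/week × 26 weeks = 260 h
gaming PC: 0.52 kW × 260 h = 135.2 kWh
treadmill: Runtime = 120 min × 31 = 3720 min = 62 h
treadmill: 1.15 kW × 62 h = 71.3 kWh
desktop computer: Runtime = 3 h/day × 14 days = 42 h
desktop computer: 0.18 kW × 42 h = 7.56 kWh
Total energy = 214.06 kWh
Cost = 214.06 × ₹8.6 = ₹1840.92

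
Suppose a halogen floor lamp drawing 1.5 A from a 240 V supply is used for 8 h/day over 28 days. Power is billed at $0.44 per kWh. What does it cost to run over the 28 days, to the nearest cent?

Power = 1.5 A × 240 V = 360 W = 0.36 kW
Runtime = 8 h/day × 28 days = 224 h
Energy = 0.36 kW × 224 h = 80.64 kWh
Cost = 80.64 kWh × $0.44/kWh = $35.48

$35.48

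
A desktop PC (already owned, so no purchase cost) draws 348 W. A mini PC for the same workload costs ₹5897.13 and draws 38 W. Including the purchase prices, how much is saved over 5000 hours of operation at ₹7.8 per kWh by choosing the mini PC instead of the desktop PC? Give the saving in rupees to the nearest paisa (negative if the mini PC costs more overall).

₹6192.87

desktop PC: ₹0.00 + (348/1000) kW × 5000 h × ₹7.8 = ₹0.00 + ₹13572 = ₹13572
mini PC: ₹5897.13 + (38/1000) kW × 5000 h × ₹7.8 = ₹5897.13 + ₹1482 = ₹7379.13
Saving = ₹13572 − ₹7379.13 = ₹6192.87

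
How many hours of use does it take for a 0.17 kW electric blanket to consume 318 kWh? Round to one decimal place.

Hours = 318 kWh ÷ 0.17 kW = 1870.6 h

1870.6 h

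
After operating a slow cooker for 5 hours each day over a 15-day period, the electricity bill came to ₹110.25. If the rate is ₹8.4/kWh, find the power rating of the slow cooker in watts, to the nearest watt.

Energy = ₹110.25 ÷ ₹8.4/kWh = 13.125 kWh
Runtime = 5 h/day × 15 days = 75 h
Power = 13.125 kWh ÷ 75 h = 0.175 kW = 175 W

175 W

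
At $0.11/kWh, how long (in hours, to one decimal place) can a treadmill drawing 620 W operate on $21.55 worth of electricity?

316.0 h

Energy available = $21.55 ÷ $0.11/kWh = 195.9091 kWh
Hours = 195.9091 kWh ÷ 0.62 kW = 316.0 h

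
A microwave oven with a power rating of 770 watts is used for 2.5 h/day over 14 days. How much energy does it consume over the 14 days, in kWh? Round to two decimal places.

Runtime = 2.5 h/day × 14 days = 35 h
Energy = 0.77 kW × 35 h = 26.95 kWh

26.95 kWh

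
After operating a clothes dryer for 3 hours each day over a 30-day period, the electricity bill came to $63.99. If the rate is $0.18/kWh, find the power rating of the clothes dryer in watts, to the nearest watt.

3950 W

Energy = $63.99 ÷ $0.18/kWh = 355.5 kWh
Runtime = 3 h/day × 30 days = 90 h
Power = 355.5 kWh ÷ 90 h = 3.95 kW = 3950 W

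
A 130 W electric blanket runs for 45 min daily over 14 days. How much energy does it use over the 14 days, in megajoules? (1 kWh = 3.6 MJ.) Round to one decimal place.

4.9 MJ

Runtime = 45 min × 14 = 630 min = 10.5 h
Energy = 0.13 kW × 10.5 h = 1.365 kWh
= 1.365 × 3.6 MJ = 4.9 MJ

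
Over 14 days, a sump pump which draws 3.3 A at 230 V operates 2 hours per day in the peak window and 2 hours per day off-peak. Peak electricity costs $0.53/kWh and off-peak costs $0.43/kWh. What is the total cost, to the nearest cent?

Power = 3.3 A × 230 V = 759 W = 0.759 kW
Peak energy = 0.759 kW × 2 h × 14 = 21.252 kWh
Off-peak energy = 0.759 kW × 2 h × 14 = 21.252 kWh
Cost = 21.252 × $0.53 + 21.252 × $0.43 = $11.26356 + $9.13836 = $20.40

$20.40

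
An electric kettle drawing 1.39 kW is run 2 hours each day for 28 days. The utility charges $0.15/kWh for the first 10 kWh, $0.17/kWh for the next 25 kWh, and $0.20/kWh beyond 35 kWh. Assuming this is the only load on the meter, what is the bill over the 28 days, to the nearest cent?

Runtime = 2 h/day × 28 days = 56 h
Energy = 1.39 kW × 56 h = 77.84 kWh
Tier 1 (0–10 kWh): 10 × $0.15 = $1.5
Tier 2 (10–35 kWh): 25 × $0.17 = $4.25
Above 35 kWh: 42.84 × $0.20 = $8.568
Bill = $14.32

$14.32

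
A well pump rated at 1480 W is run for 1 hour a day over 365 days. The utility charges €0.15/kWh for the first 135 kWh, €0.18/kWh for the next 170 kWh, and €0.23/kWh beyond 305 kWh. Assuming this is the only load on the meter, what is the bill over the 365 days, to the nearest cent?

€104.95

Runtime = 1 h/day × 365 days = 365 h
Energy = 1.48 kW × 365 h = 540.2 kWh
Tier 1 (0–135 kWh): 135 × €0.15 = €20.25
Tier 2 (135–305 kWh): 170 × €0.18 = €30.6
Above 305 kWh: 235.2 × €0.23 = €54.096
Bill = €104.95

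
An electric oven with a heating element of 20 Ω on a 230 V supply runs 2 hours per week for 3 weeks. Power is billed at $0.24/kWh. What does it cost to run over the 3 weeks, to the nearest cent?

Power = V²/R = 230²/20 = 2645 W = 2.645 kW
Runtime = 2 h/week × 3 weeks = 6 h
Energy = 2.645 kW × 6 h = 15.87 kWh
Cost = 15.87 kWh × $0.24/kWh = $3.81

$3.81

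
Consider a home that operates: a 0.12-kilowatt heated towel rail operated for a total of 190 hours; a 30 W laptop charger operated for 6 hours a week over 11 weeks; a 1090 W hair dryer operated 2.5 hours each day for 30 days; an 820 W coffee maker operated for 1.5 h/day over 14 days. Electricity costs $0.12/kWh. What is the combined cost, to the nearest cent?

heated towel rail: 0.12 kW × 190 h = 22.8 kWh
laptop charger: Runtime = 6 h/week × 11 weeks = 66 h
laptop charger: 0.03 kW × 66 h = 1.98 kWh
hair dryer: Runtime = 2.5 h/day × 30 days = 75 h
hair dryer: 1.09 kW × 75 h = 81.75 kWh
coffee maker: Runtime = 1.5 h/day × 14 days = 21 h
coffee maker: 0.82 kW × 21 h = 17.22 kWh
Total energy = 123.75 kWh
Cost = 123.75 × $0.12 = $14.85

$14.85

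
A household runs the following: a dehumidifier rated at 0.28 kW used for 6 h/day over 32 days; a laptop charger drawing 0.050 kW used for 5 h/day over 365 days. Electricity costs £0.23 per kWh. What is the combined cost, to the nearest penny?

dehumidifier: Runtime = 6 h/day × 32 days = 192 h
dehumidifier: 0.28 kW × 192 h = 53.76 kWh
laptop charger: Runtime = 5 h/day × 365 days = 1825 h
laptop charger: 0.05 kW × 1825 h = 91.25 kWh
Total energy = 145.01 kWh
Cost = 145.01 × £0.23 = £33.35

£33.35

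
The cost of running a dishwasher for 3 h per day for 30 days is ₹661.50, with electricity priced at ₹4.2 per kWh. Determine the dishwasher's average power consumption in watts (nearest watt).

Energy = ₹661.50 ÷ ₹4.2/kWh = 157.5 kWh
Runtime = 3 h/day × 30 days = 90 h
Power = 157.5 kWh ÷ 90 h = 1.75 kW = 1750 W

1750 W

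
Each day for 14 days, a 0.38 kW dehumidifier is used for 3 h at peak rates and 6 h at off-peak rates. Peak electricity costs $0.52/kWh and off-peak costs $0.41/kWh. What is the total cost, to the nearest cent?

Peak energy = 0.38 kW × 3 h × 14 = 15.96 kWh
Off-peak energy = 0.38 kW × 6 h × 14 = 31.92 kWh
Cost = 15.96 × $0.52 + 31.92 × $0.41 = $8.2992 + $13.0872 = $21.39

$21.39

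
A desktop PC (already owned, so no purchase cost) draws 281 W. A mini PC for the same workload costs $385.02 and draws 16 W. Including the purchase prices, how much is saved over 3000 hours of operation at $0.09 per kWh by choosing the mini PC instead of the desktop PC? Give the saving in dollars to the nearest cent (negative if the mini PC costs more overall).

-$313.47

desktop PC: $0.00 + (281/1000) kW × 3000 h × $0.09 = $0.00 + $75.87 = $75.87
mini PC: $385.02 + (16/1000) kW × 3000 h × $0.09 = $385.02 + $4.32 = $389.34
Saving = $75.87 − $389.34 = −$313.47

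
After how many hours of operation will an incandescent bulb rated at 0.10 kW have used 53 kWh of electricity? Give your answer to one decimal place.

Hours = 53 kWh ÷ 0.1 kW = 530.0 h

530.0 h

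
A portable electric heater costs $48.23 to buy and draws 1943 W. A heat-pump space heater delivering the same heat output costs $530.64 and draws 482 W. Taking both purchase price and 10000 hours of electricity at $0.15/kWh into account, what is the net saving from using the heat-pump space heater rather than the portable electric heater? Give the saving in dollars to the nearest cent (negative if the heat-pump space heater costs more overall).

portable electric heater: $48.23 + (1943/1000) kW × 10000 h × $0.15 = $48.23 + $2914.5 = $2962.73
heat-pump space heater: $530.64 + (482/1000) kW × 10000 h × $0.15 = $530.64 + $723 = $1253.64
Saving = $2962.73 − $1253.64 = $1709.09

$1709.09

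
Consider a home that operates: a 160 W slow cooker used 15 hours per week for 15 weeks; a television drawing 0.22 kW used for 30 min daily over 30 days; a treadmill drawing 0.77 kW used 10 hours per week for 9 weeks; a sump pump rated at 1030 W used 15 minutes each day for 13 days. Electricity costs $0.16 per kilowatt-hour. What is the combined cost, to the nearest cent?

$17.91

slow cooker: Runtime = 15 h/week × 15 weeks = 225 h
slow cooker: 0.16 kW × 225 h = 36 kWh
television: Runtime = 30 min × 30 = 900 min = 15 h
television: 0.22 kW × 15 h = 3.3 kWh
treadmill: Runtime = 10 h/week × 9 weeks = 90 h
treadmill: 0.77 kW × 90 h = 69.3 kWh
sump pump: Runtime = 15 min × 13 = 195 min = 3.25 h
sump pump: 1.03 kW × 3.25 h = 3.3475 kWh
Total energy = 111.9475 kWh
Cost = 111.9475 × $0.16 = $17.91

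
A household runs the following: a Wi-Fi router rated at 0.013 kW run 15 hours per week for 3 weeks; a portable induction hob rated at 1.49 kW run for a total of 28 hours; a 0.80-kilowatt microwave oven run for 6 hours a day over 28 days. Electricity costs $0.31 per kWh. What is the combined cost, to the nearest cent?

Wi-Fi router: Runtime = 15 h/week × 3 weeks = 45 h
Wi-Fi router: 0.013 kW × 45 h = 0.585 kWh
portable induction hob: 1.49 kW × 28 h = 41.72 kWh
microwave oven: Runtime = 6 h/day × 28 days = 168 h
microwave oven: 0.8 kW × 168 h = 134.4 kWh
Total energy = 176.705 kWh
Cost = 176.705 × $0.31 = $54.78

$54.78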